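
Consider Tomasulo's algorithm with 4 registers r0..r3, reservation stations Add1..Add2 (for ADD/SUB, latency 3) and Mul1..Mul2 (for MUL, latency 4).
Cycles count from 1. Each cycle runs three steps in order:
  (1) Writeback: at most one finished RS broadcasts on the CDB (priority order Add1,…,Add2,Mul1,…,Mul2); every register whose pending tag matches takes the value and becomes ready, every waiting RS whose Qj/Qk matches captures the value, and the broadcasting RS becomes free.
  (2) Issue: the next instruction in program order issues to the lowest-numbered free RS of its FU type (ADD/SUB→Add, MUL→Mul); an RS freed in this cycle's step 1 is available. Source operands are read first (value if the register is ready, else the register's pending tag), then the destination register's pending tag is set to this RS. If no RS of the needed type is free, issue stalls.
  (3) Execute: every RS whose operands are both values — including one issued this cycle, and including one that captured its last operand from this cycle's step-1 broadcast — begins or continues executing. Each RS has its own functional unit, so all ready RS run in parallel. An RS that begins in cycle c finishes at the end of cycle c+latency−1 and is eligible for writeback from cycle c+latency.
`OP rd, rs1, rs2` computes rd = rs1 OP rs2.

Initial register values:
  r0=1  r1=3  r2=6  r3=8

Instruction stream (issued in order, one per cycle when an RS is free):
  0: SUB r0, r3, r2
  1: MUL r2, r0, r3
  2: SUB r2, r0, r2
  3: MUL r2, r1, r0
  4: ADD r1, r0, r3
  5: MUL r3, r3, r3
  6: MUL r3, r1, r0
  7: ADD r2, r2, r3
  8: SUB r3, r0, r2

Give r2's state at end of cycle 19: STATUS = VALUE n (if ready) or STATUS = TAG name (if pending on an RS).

STATUS = VALUE 26

c1: issue SUB r0<-Add1 | r0:Add1,r1:3,r2:6,r3:8
c2: issue MUL r2<-Mul1 | r0:Add1,r1:3,r2:Mul1,r3:8
c3: issue SUB r2<-Add2 | r0:Add1,r1:3,r2:Add2,r3:8
c4: CDB Add1=2; issue MUL r2<-Mul2 | r0:2,r1:3,r2:Mul2,r3:8
c5: issue ADD r1<-Add1 | r0:2,r1:Add1,r2:Mul2,r3:8
c6: stall | r0:2,r1:Add1,r2:Mul2,r3:8
c7: stall | r0:2,r1:Add1,r2:Mul2,r3:8
c8: CDB Add1=10; stall | r0:2,r1:10,r2:Mul2,r3:8
c9: CDB Mul1=16; issue MUL r3<-Mul1 | r0:2,r1:10,r2:Mul2,r3:Mul1
c10: CDB Mul2=6; issue MUL r3<-Mul2 | r0:2,r1:10,r2:6,r3:Mul2
c11: issue ADD r2<-Add1 | r0:2,r1:10,r2:Add1,r3:Mul2
c12: CDB Add2=-14; issue SUB r3<-Add2 | r0:2,r1:10,r2:Add1,r3:Add2
c13: CDB Mul1=64 | r0:2,r1:10,r2:Add1,r3:Add2
c14: CDB Mul2=20 | r0:2,r1:10,r2:Add1,r3:Add2
c15: - | r0:2,r1:10,r2:Add1,r3:Add2
c16: - | r0:2,r1:10,r2:Add1,r3:Add2
c17: CDB Add1=26 | r0:2,r1:10,r2:26,r3:Add2
c18: - | r0:2,r1:10,r2:26,r3:Add2
c19: - | r0:2,r1:10,r2:26,r3:Add2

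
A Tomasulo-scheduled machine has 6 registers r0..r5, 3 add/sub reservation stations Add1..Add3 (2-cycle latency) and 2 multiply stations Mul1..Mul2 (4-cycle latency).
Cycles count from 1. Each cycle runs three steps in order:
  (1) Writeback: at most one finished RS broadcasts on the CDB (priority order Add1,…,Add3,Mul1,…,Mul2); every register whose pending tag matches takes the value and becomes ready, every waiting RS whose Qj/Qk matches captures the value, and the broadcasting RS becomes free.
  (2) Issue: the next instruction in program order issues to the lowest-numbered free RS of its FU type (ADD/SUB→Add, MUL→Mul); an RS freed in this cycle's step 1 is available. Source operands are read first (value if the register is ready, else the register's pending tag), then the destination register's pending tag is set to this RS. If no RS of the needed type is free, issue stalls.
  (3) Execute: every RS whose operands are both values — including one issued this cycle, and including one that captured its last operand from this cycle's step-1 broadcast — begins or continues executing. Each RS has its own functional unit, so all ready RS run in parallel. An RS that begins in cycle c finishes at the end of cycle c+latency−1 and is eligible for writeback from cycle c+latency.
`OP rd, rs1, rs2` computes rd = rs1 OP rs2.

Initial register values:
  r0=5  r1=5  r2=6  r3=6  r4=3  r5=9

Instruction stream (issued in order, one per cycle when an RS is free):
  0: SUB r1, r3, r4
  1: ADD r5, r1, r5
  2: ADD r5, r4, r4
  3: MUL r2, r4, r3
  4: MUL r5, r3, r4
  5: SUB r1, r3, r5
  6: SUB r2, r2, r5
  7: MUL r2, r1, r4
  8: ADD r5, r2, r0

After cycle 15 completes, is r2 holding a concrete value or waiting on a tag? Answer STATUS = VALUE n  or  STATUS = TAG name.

c1: issue SUB r1<-Add1 | r0:5,r1:Add1,r2:6,r3:6,r4:3,r5:9
c2: issue ADD r5<-Add2 | r0:5,r1:Add1,r2:6,r3:6,r4:3,r5:Add2
c3: CDB Add1=3; issue ADD r5<-Add1 | r0:5,r1:3,r2:6,r3:6,r4:3,r5:Add1
c4: issue MUL r2<-Mul1 | r0:5,r1:3,r2:Mul1,r3:6,r4:3,r5:Add1
c5: CDB Add1=6; issue MUL r5<-Mul2 | r0:5,r1:3,r2:Mul1,r3:6,r4:3,r5:Mul2
c6: CDB Add2=12; issue SUB r1<-Add1 | r0:5,r1:Add1,r2:Mul1,r3:6,r4:3,r5:Mul2
c7: issue SUB r2<-Add2 | r0:5,r1:Add1,r2:Add2,r3:6,r4:3,r5:Mul2
c8: CDB Mul1=18; issue MUL r2<-Mul1 | r0:5,r1:Add1,r2:Mul1,r3:6,r4:3,r5:Mul2
c9: CDB Mul2=18; issue ADD r5<-Add3 | r0:5,r1:Add1,r2:Mul1,r3:6,r4:3,r5:Add3
c10: - | r0:5,r1:Add1,r2:Mul1,r3:6,r4:3,r5:Add3
c11: CDB Add1=-12 | r0:5,r1:-12,r2:Mul1,r3:6,r4:3,r5:Add3
c12: CDB Add2=0 | r0:5,r1:-12,r2:Mul1,r3:6,r4:3,r5:Add3
c13: - | r0:5,r1:-12,r2:Mul1,r3:6,r4:3,r5:Add3
c14: - | r0:5,r1:-12,r2:Mul1,r3:6,r4:3,r5:Add3
c15: CDB Mul1=-36 | r0:5,r1:-12,r2:-36,r3:6,r4:3,r5:Add3

STATUS = VALUE -36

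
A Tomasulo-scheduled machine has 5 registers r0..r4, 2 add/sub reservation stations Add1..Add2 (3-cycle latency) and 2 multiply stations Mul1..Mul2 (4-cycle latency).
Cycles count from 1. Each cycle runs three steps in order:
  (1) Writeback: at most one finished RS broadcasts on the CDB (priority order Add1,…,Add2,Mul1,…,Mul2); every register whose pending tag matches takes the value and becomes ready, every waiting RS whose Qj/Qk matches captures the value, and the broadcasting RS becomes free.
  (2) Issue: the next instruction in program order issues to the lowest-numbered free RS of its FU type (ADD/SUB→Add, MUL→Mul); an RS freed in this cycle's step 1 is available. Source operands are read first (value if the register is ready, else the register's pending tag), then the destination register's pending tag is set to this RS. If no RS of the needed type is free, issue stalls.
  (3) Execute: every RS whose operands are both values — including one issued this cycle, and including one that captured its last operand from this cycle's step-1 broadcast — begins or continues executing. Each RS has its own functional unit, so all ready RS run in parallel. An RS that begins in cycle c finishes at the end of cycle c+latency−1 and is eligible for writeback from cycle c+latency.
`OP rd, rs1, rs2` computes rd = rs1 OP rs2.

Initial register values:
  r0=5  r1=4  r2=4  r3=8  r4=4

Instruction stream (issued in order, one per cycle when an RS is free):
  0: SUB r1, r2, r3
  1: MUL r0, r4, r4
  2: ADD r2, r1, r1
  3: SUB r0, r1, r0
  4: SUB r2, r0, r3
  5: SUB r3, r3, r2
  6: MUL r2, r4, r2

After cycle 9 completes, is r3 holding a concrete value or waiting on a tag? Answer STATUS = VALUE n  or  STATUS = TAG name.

STATUS = TAG Add1

c1: issue SUB r1<-Add1 | r0:5,r1:Add1,r2:4,r3:8,r4:4
c2: issue MUL r0<-Mul1 | r0:Mul1,r1:Add1,r2:4,r3:8,r4:4
c3: issue ADD r2<-Add2 | r0:Mul1,r1:Add1,r2:Add2,r3:8,r4:4
c4: CDB Add1=-4; issue SUB r0<-Add1 | r0:Add1,r1:-4,r2:Add2,r3:8,r4:4
c5: stall | r0:Add1,r1:-4,r2:Add2,r3:8,r4:4
c6: CDB Mul1=16; stall | r0:Add1,r1:-4,r2:Add2,r3:8,r4:4
c7: CDB Add2=-8; issue SUB r2<-Add2 | r0:Add1,r1:-4,r2:Add2,r3:8,r4:4
c8: stall | r0:Add1,r1:-4,r2:Add2,r3:8,r4:4
c9: CDB Add1=-20; issue SUB r3<-Add1 | r0:-20,r1:-4,r2:Add2,r3:Add1,r4:4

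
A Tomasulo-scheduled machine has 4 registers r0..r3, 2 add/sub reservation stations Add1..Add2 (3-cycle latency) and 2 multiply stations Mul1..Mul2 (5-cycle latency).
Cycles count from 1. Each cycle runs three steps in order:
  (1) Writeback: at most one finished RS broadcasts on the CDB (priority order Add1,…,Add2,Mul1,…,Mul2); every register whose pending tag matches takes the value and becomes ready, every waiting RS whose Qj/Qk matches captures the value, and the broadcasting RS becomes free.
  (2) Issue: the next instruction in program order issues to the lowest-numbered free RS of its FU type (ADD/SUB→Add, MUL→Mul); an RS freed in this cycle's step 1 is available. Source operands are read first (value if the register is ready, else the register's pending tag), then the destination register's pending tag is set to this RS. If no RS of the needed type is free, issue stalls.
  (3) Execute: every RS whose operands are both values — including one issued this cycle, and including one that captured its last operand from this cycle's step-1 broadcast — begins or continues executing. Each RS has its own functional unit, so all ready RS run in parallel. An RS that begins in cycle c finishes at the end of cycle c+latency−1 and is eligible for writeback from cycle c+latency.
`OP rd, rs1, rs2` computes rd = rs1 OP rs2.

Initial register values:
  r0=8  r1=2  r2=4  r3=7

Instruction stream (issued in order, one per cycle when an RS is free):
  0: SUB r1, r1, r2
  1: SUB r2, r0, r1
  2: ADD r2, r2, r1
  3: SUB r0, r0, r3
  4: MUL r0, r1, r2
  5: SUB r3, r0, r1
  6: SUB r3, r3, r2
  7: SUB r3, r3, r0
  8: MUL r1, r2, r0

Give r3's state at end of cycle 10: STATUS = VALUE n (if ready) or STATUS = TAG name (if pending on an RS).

cycle 1: issue SUB r1<-Add1 // r0:8,r1:Add1,r2:4,r3:7
cycle 2: issue SUB r2<-Add2 // r0:8,r1:Add1,r2:Add2,r3:7
cycle 3: stall // r0:8,r1:Add1,r2:Add2,r3:7
cycle 4: CDB Add1=-2; issue ADD r2<-Add1 // r0:8,r1:-2,r2:Add1,r3:7
cycle 5: stall // r0:8,r1:-2,r2:Add1,r3:7
cycle 6: stall // r0:8,r1:-2,r2:Add1,r3:7
cycle 7: CDB Add2=10; issue SUB r0<-Add2 // r0:Add2,r1:-2,r2:Add1,r3:7
cycle 8: issue MUL r0<-Mul1 // r0:Mul1,r1:-2,r2:Add1,r3:7
cycle 9: stall // r0:Mul1,r1:-2,r2:Add1,r3:7
cycle 10: CDB Add1=8; issue SUB r3<-Add1 // r0:Mul1,r1:-2,r2:8,r3:Add1

STATUS = TAG Add1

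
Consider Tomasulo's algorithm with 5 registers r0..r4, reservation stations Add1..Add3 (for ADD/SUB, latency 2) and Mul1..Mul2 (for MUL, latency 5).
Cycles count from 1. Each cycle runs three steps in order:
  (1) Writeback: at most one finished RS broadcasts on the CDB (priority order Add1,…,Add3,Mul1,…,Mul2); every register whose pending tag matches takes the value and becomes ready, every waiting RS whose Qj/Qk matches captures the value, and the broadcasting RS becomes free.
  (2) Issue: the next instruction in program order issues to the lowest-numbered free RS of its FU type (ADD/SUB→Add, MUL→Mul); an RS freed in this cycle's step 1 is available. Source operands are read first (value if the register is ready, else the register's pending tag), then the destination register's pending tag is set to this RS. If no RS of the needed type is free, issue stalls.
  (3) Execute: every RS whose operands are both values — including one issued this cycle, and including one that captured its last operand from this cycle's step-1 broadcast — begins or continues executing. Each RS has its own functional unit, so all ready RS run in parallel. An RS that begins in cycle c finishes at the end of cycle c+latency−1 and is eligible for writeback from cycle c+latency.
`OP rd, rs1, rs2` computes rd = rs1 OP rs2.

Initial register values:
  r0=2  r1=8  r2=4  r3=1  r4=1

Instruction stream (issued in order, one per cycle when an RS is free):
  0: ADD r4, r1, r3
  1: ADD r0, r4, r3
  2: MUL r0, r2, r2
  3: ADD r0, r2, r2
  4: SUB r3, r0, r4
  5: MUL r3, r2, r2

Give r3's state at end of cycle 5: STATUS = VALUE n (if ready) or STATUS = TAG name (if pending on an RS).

STATUS = TAG Add2

cycle 1: issue ADD r4<-Add1 // r0:2,r1:8,r2:4,r3:1,r4:Add1
cycle 2: issue ADD r0<-Add2 // r0:Add2,r1:8,r2:4,r3:1,r4:Add1
cycle 3: CDB Add1=9; issue MUL r0<-Mul1 // r0:Mul1,r1:8,r2:4,r3:1,r4:9
cycle 4: issue ADD r0<-Add1 // r0:Add1,r1:8,r2:4,r3:1,r4:9
cycle 5: CDB Add2=10; issue SUB r3<-Add2 // r0:Add1,r1:8,r2:4,r3:Add2,r4:9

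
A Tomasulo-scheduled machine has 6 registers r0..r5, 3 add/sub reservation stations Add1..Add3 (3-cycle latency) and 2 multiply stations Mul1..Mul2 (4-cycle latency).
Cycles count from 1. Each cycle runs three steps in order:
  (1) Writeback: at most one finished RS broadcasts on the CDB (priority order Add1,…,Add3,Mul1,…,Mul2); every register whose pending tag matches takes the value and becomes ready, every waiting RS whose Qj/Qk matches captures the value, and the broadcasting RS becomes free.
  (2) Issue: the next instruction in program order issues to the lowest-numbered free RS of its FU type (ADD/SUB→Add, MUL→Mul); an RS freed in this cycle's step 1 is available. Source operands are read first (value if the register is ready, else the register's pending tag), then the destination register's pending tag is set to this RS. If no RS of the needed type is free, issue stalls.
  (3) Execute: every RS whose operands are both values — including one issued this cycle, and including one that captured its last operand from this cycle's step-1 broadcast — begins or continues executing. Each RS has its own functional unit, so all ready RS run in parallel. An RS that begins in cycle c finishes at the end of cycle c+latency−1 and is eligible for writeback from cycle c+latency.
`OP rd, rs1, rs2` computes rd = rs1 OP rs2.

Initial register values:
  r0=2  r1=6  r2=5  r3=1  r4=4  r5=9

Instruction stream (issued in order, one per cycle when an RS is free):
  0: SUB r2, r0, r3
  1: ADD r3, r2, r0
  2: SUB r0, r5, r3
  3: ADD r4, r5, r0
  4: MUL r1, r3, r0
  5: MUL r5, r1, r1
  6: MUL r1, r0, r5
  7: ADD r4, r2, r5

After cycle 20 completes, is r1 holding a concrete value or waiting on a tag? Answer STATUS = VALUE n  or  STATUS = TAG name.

STATUS = TAG Mul1

cycle 1: issue SUB r2<-Add1 // r0:2,r1:6,r2:Add1,r3:1,r4:4,r5:9
cycle 2: issue ADD r3<-Add2 // r0:2,r1:6,r2:Add1,r3:Add2,r4:4,r5:9
cycle 3: issue SUB r0<-Add3 // r0:Add3,r1:6,r2:Add1,r3:Add2,r4:4,r5:9
cycle 4: CDB Add1=1; issue ADD r4<-Add1 // r0:Add3,r1:6,r2:1,r3:Add2,r4:Add1,r5:9
cycle 5: issue MUL r1<-Mul1 // r0:Add3,r1:Mul1,r2:1,r3:Add2,r4:Add1,r5:9
cycle 6: issue MUL r5<-Mul2 // r0:Add3,r1:Mul1,r2:1,r3:Add2,r4:Add1,r5:Mul2
cycle 7: CDB Add2=3; stall // r0:Add3,r1:Mul1,r2:1,r3:3,r4:Add1,r5:Mul2
cycle 8: stall // r0:Add3,r1:Mul1,r2:1,r3:3,r4:Add1,r5:Mul2
cycle 9: stall // r0:Add3,r1:Mul1,r2:1,r3:3,r4:Add1,r5:Mul2
cycle 10: CDB Add3=6; stall // r0:6,r1:Mul1,r2:1,r3:3,r4:Add1,r5:Mul2
cycle 11: stall // r0:6,r1:Mul1,r2:1,r3:3,r4:Add1,r5:Mul2
cycle 12: stall // r0:6,r1:Mul1,r2:1,r3:3,r4:Add1,r5:Mul2
cycle 13: CDB Add1=15; stall // r0:6,r1:Mul1,r2:1,r3:3,r4:15,r5:Mul2
cycle 14: CDB Mul1=18; issue MUL r1<-Mul1 // r0:6,r1:Mul1,r2:1,r3:3,r4:15,r5:Mul2
cycle 15: issue ADD r4<-Add1 // r0:6,r1:Mul1,r2:1,r3:3,r4:Add1,r5:Mul2
cycle 16: - // r0:6,r1:Mul1,r2:1,r3:3,r4:Add1,r5:Mul2
cycle 17: - // r0:6,r1:Mul1,r2:1,r3:3,r4:Add1,r5:Mul2
cycle 18: CDB Mul2=324 // r0:6,r1:Mul1,r2:1,r3:3,r4:Add1,r5:324
cycle 19: - // r0:6,r1:Mul1,r2:1,r3:3,r4:Add1,r5:324
cycle 20: - // r0:6,r1:Mul1,r2:1,r3:3,r4:Add1,r5:324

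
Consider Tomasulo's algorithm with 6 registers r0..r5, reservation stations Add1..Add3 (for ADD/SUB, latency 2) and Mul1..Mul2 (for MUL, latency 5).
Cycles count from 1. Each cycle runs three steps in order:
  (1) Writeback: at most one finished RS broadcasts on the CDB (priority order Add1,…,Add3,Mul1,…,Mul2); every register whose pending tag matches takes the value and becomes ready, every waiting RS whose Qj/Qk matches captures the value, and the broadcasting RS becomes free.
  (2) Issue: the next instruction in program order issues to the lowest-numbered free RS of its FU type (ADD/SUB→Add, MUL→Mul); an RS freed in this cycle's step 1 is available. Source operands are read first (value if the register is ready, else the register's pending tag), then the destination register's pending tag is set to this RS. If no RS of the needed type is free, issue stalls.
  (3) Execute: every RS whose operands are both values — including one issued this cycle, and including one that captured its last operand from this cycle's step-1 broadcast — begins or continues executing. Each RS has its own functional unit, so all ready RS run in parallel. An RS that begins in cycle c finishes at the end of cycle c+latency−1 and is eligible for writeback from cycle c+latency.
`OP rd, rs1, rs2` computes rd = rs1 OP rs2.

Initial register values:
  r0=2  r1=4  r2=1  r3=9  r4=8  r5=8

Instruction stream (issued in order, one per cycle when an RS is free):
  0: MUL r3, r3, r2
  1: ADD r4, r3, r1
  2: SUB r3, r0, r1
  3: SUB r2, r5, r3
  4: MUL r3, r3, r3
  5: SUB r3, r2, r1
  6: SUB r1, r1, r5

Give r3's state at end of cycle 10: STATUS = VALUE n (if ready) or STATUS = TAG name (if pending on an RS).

c1: issue MUL r3<-Mul1 | r0:2,r1:4,r2:1,r3:Mul1,r4:8,r5:8
c2: issue ADD r4<-Add1 | r0:2,r1:4,r2:1,r3:Mul1,r4:Add1,r5:8
c3: issue SUB r3<-Add2 | r0:2,r1:4,r2:1,r3:Add2,r4:Add1,r5:8
c4: issue SUB r2<-Add3 | r0:2,r1:4,r2:Add3,r3:Add2,r4:Add1,r5:8
c5: CDB Add2=-2; issue MUL r3<-Mul2 | r0:2,r1:4,r2:Add3,r3:Mul2,r4:Add1,r5:8
c6: CDB Mul1=9; issue SUB r3<-Add2 | r0:2,r1:4,r2:Add3,r3:Add2,r4:Add1,r5:8
c7: CDB Add3=10; issue SUB r1<-Add3 | r0:2,r1:Add3,r2:10,r3:Add2,r4:Add1,r5:8
c8: CDB Add1=13 | r0:2,r1:Add3,r2:10,r3:Add2,r4:13,r5:8
c9: CDB Add2=6 | r0:2,r1:Add3,r2:10,r3:6,r4:13,r5:8
c10: CDB Add3=-4 | r0:2,r1:-4,r2:10,r3:6,r4:13,r5:8

STATUS = VALUE 6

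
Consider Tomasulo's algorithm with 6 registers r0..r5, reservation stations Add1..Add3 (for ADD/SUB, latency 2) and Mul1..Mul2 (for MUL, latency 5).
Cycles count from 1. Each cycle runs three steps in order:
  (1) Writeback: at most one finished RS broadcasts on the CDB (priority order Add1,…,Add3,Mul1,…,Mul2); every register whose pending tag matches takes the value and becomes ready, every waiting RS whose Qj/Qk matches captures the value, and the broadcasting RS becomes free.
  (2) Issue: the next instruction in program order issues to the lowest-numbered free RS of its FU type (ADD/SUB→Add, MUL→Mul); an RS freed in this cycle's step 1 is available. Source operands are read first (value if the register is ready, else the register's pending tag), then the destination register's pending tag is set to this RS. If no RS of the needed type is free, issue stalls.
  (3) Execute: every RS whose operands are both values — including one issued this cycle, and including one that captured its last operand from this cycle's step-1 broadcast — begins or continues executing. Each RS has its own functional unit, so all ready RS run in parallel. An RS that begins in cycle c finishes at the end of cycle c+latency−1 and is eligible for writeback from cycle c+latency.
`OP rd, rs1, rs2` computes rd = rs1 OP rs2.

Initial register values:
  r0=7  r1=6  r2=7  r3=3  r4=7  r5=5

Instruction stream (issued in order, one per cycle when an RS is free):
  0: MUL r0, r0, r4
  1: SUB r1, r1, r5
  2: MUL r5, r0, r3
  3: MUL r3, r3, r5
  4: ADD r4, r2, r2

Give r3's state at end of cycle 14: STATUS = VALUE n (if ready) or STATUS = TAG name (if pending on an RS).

cycle 1: issue MUL r0<-Mul1 // r0:Mul1,r1:6,r2:7,r3:3,r4:7,r5:5
cycle 2: issue SUB r1<-Add1 // r0:Mul1,r1:Add1,r2:7,r3:3,r4:7,r5:5
cycle 3: issue MUL r5<-Mul2 // r0:Mul1,r1:Add1,r2:7,r3:3,r4:7,r5:Mul2
cycle 4: CDB Add1=1; stall // r0:Mul1,r1:1,r2:7,r3:3,r4:7,r5:Mul2
cycle 5: stall // r0:Mul1,r1:1,r2:7,r3:3,r4:7,r5:Mul2
cycle 6: CDB Mul1=49; issue MUL r3<-Mul1 // r0:49,r1:1,r2:7,r3:Mul1,r4:7,r5:Mul2
cycle 7: issue ADD r4<-Add1 // r0:49,r1:1,r2:7,r3:Mul1,r4:Add1,r5:Mul2
cycle 8: - // r0:49,r1:1,r2:7,r3:Mul1,r4:Add1,r5:Mul2
cycle 9: CDB Add1=14 // r0:49,r1:1,r2:7,r3:Mul1,r4:14,r5:Mul2
cycle 10: - // r0:49,r1:1,r2:7,r3:Mul1,r4:14,r5:Mul2
cycle 11: CDB Mul2=147 // r0:49,r1:1,r2:7,r3:Mul1,r4:14,r5:147
cycle 12: - // r0:49,r1:1,r2:7,r3:Mul1,r4:14,r5:147
cycle 13: - // r0:49,r1:1,r2:7,r3:Mul1,r4:14,r5:147
cycle 14: - // r0:49,r1:1,r2:7,r3:Mul1,r4:14,r5:147

STATUS = TAG Mul1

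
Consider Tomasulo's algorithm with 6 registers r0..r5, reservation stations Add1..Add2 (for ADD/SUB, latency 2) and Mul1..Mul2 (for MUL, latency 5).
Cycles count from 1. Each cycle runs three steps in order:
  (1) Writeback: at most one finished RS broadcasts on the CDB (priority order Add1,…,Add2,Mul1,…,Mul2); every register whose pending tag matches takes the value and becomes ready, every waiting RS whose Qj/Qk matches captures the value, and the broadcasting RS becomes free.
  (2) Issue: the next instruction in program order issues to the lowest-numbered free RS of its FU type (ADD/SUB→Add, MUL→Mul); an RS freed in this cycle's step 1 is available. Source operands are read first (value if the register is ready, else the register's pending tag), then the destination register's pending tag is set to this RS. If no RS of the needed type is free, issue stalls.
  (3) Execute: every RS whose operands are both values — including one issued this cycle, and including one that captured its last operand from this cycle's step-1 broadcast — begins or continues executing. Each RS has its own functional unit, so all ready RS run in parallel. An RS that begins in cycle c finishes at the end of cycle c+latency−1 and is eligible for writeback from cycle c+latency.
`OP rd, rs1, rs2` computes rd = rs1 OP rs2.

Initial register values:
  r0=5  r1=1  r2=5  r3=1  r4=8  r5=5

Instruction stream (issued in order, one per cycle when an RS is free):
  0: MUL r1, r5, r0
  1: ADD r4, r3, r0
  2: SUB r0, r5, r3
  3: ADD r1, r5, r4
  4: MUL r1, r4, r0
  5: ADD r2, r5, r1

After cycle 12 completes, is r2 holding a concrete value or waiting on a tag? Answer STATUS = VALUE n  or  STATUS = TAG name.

c1: issue MUL r1<-Mul1 | r0:5,r1:Mul1,r2:5,r3:1,r4:8,r5:5
c2: issue ADD r4<-Add1 | r0:5,r1:Mul1,r2:5,r3:1,r4:Add1,r5:5
c3: issue SUB r0<-Add2 | r0:Add2,r1:Mul1,r2:5,r3:1,r4:Add1,r5:5
c4: CDB Add1=6; issue ADD r1<-Add1 | r0:Add2,r1:Add1,r2:5,r3:1,r4:6,r5:5
c5: CDB Add2=4; issue MUL r1<-Mul2 | r0:4,r1:Mul2,r2:5,r3:1,r4:6,r5:5
c6: CDB Add1=11; issue ADD r2<-Add1 | r0:4,r1:Mul2,r2:Add1,r3:1,r4:6,r5:5
c7: CDB Mul1=25 | r0:4,r1:Mul2,r2:Add1,r3:1,r4:6,r5:5
c8: - | r0:4,r1:Mul2,r2:Add1,r3:1,r4:6,r5:5
c9: - | r0:4,r1:Mul2,r2:Add1,r3:1,r4:6,r5:5
c10: CDB Mul2=24 | r0:4,r1:24,r2:Add1,r3:1,r4:6,r5:5
c11: - | r0:4,r1:24,r2:Add1,r3:1,r4:6,r5:5
c12: CDB Add1=29 | r0:4,r1:24,r2:29,r3:1,r4:6,r5:5

STATUS = VALUE 29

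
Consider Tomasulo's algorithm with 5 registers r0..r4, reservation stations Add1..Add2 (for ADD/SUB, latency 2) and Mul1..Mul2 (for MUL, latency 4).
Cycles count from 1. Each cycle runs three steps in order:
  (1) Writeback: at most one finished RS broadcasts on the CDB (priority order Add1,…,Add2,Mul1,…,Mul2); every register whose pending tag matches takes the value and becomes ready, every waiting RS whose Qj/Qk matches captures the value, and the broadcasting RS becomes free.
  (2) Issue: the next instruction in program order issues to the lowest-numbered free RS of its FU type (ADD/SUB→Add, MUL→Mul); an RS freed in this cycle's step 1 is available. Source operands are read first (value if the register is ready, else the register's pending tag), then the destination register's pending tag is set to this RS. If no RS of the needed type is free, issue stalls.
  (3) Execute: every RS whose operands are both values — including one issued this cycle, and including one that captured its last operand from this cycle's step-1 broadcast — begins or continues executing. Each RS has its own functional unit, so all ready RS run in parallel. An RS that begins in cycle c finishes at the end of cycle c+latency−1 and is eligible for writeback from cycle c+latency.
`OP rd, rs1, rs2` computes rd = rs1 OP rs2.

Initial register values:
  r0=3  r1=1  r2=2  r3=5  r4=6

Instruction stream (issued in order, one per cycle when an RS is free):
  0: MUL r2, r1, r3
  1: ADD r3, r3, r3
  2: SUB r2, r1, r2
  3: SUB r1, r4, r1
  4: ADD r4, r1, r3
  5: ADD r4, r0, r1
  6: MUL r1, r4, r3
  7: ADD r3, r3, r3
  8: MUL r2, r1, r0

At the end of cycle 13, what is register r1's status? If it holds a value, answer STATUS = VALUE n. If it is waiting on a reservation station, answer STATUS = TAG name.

STATUS = VALUE 80

  c1: issue MUL r2<-Mul1  regs: r0:3,r1:1,r2:Mul1,r3:5,r4:6
  c2: issue ADD r3<-Add1  regs: r0:3,r1:1,r2:Mul1,r3:Add1,r4:6
  c3: issue SUB r2<-Add2  regs: r0:3,r1:1,r2:Add2,r3:Add1,r4:6
  c4: CDB Add1=10; issue SUB r1<-Add1  regs: r0:3,r1:Add1,r2:Add2,r3:10,r4:6
  c5: CDB Mul1=5; stall  regs: r0:3,r1:Add1,r2:Add2,r3:10,r4:6
  c6: CDB Add1=5; issue ADD r4<-Add1  regs: r0:3,r1:5,r2:Add2,r3:10,r4:Add1
  c7: CDB Add2=-4; issue ADD r4<-Add2  regs: r0:3,r1:5,r2:-4,r3:10,r4:Add2
  c8: CDB Add1=15; issue MUL r1<-Mul1  regs: r0:3,r1:Mul1,r2:-4,r3:10,r4:Add2
  c9: CDB Add2=8; issue ADD r3<-Add1  regs: r0:3,r1:Mul1,r2:-4,r3:Add1,r4:8
  c10: issue MUL r2<-Mul2  regs: r0:3,r1:Mul1,r2:Mul2,r3:Add1,r4:8
  c11: CDB Add1=20  regs: r0:3,r1:Mul1,r2:Mul2,r3:20,r4:8
  c12: -  regs: r0:3,r1:Mul1,r2:Mul2,r3:20,r4:8
  c13: CDB Mul1=80  regs: r0:3,r1:80,r2:Mul2,r3:20,r4:8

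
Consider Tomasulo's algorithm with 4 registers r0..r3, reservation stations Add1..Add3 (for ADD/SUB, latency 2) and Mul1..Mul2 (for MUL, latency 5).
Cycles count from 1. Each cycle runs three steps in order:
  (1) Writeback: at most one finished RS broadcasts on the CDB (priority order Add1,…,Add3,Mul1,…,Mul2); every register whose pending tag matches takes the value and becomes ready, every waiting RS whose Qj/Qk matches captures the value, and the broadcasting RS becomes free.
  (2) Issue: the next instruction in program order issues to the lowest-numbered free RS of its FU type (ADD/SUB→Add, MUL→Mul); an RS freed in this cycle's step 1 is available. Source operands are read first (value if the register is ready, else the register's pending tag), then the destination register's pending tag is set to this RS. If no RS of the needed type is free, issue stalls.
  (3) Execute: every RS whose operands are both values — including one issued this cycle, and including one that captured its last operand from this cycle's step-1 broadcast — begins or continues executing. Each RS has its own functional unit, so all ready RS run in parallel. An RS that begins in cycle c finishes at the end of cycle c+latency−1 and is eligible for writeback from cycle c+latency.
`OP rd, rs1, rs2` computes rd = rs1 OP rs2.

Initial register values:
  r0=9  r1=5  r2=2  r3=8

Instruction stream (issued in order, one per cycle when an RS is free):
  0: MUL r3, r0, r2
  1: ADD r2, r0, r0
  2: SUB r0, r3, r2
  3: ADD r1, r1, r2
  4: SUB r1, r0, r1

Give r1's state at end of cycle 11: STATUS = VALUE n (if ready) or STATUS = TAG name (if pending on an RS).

  c1: issue MUL r3<-Mul1  regs: r0:9,r1:5,r2:2,r3:Mul1
  c2: issue ADD r2<-Add1  regs: r0:9,r1:5,r2:Add1,r3:Mul1
  c3: issue SUB r0<-Add2  regs: r0:Add2,r1:5,r2:Add1,r3:Mul1
  c4: CDB Add1=18; issue ADD r1<-Add1  regs: r0:Add2,r1:Add1,r2:18,r3:Mul1
  c5: issue SUB r1<-Add3  regs: r0:Add2,r1:Add3,r2:18,r3:Mul1
  c6: CDB Add1=23  regs: r0:Add2,r1:Add3,r2:18,r3:Mul1
  c7: CDB Mul1=18  regs: r0:Add2,r1:Add3,r2:18,r3:18
  c8: -  regs: r0:Add2,r1:Add3,r2:18,r3:18
  c9: CDB Add2=0  regs: r0:0,r1:Add3,r2:18,r3:18
  c10: -  regs: r0:0,r1:Add3,r2:18,r3:18
  c11: CDB Add3=-23  regs: r0:0,r1:-23,r2:18,r3:18

STATUS = VALUE -23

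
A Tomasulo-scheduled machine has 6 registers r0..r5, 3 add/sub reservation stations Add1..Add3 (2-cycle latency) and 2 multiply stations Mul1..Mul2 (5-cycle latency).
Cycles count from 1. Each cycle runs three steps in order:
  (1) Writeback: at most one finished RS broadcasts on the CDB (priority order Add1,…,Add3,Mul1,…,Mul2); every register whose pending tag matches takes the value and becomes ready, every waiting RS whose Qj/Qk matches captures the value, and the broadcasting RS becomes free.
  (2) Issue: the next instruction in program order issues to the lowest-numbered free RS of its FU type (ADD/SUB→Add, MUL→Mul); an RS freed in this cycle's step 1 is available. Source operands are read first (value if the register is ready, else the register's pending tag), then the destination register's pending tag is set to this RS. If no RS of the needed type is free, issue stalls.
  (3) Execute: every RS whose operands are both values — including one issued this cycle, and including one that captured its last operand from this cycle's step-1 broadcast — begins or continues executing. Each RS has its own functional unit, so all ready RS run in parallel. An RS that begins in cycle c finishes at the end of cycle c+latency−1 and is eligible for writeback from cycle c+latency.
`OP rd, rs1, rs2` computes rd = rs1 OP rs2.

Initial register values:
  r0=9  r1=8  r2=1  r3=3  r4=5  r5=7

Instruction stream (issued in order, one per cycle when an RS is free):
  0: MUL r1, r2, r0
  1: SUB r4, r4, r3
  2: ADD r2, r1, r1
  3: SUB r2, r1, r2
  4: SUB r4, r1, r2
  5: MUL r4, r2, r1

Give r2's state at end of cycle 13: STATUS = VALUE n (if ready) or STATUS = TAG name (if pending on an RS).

STATUS = VALUE -9

cycle 1: issue MUL r1<-Mul1 // r0:9,r1:Mul1,r2:1,r3:3,r4:5,r5:7
cycle 2: issue SUB r4<-Add1 // r0:9,r1:Mul1,r2:1,r3:3,r4:Add1,r5:7
cycle 3: issue ADD r2<-Add2 // r0:9,r1:Mul1,r2:Add2,r3:3,r4:Add1,r5:7
cycle 4: CDB Add1=2; issue SUB r2<-Add1 // r0:9,r1:Mul1,r2:Add1,r3:3,r4:2,r5:7
cycle 5: issue SUB r4<-Add3 // r0:9,r1:Mul1,r2:Add1,r3:3,r4:Add3,r5:7
cycle 6: CDB Mul1=9; issue MUL r4<-Mul1 // r0:9,r1:9,r2:Add1,r3:3,r4:Mul1,r5:7
cycle 7: - // r0:9,r1:9,r2:Add1,r3:3,r4:Mul1,r5:7
cycle 8: CDB Add2=18 // r0:9,r1:9,r2:Add1,r3:3,r4:Mul1,r5:7
cycle 9: - // r0:9,r1:9,r2:Add1,r3:3,r4:Mul1,r5:7
cycle 10: CDB Add1=-9 // r0:9,r1:9,r2:-9,r3:3,r4:Mul1,r5:7
cycle 11: - // r0:9,r1:9,r2:-9,r3:3,r4:Mul1,r5:7
cycle 12: CDB Add3=18 // r0:9,r1:9,r2:-9,r3:3,r4:Mul1,r5:7
cycle 13: - // r0:9,r1:9,r2:-9,r3:3,r4:Mul1,r5:7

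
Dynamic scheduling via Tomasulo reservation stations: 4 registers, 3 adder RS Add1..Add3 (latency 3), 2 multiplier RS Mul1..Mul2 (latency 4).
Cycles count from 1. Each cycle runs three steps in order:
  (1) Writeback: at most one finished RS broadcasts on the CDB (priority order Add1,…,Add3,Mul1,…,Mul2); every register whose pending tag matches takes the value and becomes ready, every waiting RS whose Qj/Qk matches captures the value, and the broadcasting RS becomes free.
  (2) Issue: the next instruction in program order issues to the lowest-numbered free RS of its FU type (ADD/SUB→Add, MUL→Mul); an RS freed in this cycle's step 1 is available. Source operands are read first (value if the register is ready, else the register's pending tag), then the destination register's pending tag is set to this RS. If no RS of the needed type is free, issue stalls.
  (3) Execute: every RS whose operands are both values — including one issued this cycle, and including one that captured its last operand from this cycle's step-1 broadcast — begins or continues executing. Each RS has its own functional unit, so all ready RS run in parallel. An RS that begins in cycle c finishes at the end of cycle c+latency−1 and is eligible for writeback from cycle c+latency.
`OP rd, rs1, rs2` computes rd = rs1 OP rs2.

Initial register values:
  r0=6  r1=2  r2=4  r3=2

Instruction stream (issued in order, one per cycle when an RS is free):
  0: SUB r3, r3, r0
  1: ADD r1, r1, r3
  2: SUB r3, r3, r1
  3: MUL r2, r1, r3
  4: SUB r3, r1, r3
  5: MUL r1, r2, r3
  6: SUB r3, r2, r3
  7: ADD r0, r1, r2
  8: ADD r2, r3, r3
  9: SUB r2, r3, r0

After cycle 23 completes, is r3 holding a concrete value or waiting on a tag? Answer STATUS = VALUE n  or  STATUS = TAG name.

c1: issue SUB r3<-Add1 | r0:6,r1:2,r2:4,r3:Add1
c2: issue ADD r1<-Add2 | r0:6,r1:Add2,r2:4,r3:Add1
c3: issue SUB r3<-Add3 | r0:6,r1:Add2,r2:4,r3:Add3
c4: CDB Add1=-4; issue MUL r2<-Mul1 | r0:6,r1:Add2,r2:Mul1,r3:Add3
c5: issue SUB r3<-Add1 | r0:6,r1:Add2,r2:Mul1,r3:Add1
c6: issue MUL r1<-Mul2 | r0:6,r1:Mul2,r2:Mul1,r3:Add1
c7: CDB Add2=-2; issue SUB r3<-Add2 | r0:6,r1:Mul2,r2:Mul1,r3:Add2
c8: stall | r0:6,r1:Mul2,r2:Mul1,r3:Add2
c9: stall | r0:6,r1:Mul2,r2:Mul1,r3:Add2
c10: CDB Add3=-2; issue ADD r0<-Add3 | r0:Add3,r1:Mul2,r2:Mul1,r3:Add2
c11: stall | r0:Add3,r1:Mul2,r2:Mul1,r3:Add2
c12: stall | r0:Add3,r1:Mul2,r2:Mul1,r3:Add2
c13: CDB Add1=0; issue ADD r2<-Add1 | r0:Add3,r1:Mul2,r2:Add1,r3:Add2
c14: CDB Mul1=4; stall | r0:Add3,r1:Mul2,r2:Add1,r3:Add2
c15: stall | r0:Add3,r1:Mul2,r2:Add1,r3:Add2
c16: stall | r0:Add3,r1:Mul2,r2:Add1,r3:Add2
c17: CDB Add2=4; issue SUB r2<-Add2 | r0:Add3,r1:Mul2,r2:Add2,r3:4
c18: CDB Mul2=0 | r0:Add3,r1:0,r2:Add2,r3:4
c19: - | r0:Add3,r1:0,r2:Add2,r3:4
c20: CDB Add1=8 | r0:Add3,r1:0,r2:Add2,r3:4
c21: CDB Add3=4 | r0:4,r1:0,r2:Add2,r3:4
c22: - | r0:4,r1:0,r2:Add2,r3:4
c23: - | r0:4,r1:0,r2:Add2,r3:4

STATUS = VALUE 4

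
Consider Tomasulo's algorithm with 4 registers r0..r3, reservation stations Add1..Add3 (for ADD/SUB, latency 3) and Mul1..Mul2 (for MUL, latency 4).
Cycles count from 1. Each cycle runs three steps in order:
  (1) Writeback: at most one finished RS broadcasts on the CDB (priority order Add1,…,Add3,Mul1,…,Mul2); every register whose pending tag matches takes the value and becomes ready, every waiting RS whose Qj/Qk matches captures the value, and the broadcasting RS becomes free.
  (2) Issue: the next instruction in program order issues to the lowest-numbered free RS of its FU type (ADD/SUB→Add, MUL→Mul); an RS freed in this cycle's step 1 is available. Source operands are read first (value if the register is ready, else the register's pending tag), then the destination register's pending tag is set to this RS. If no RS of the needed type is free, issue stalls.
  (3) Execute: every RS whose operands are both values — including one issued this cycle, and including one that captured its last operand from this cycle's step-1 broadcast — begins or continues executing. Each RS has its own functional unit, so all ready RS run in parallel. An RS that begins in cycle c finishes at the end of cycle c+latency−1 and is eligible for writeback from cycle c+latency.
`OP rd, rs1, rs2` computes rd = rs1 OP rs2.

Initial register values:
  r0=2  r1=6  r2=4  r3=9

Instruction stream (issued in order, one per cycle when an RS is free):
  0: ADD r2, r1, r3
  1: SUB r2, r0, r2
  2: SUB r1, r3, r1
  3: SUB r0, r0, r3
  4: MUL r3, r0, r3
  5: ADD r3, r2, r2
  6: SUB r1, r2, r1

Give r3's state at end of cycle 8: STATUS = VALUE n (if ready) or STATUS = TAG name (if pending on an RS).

STATUS = TAG Add3

c1: issue ADD r2<-Add1 | r0:2,r1:6,r2:Add1,r3:9
c2: issue SUB r2<-Add2 | r0:2,r1:6,r2:Add2,r3:9
c3: issue SUB r1<-Add3 | r0:2,r1:Add3,r2:Add2,r3:9
c4: CDB Add1=15; issue SUB r0<-Add1 | r0:Add1,r1:Add3,r2:Add2,r3:9
c5: issue MUL r3<-Mul1 | r0:Add1,r1:Add3,r2:Add2,r3:Mul1
c6: CDB Add3=3; issue ADD r3<-Add3 | r0:Add1,r1:3,r2:Add2,r3:Add3
c7: CDB Add1=-7; issue SUB r1<-Add1 | r0:-7,r1:Add1,r2:Add2,r3:Add3
c8: CDB Add2=-13 | r0:-7,r1:Add1,r2:-13,r3:Add3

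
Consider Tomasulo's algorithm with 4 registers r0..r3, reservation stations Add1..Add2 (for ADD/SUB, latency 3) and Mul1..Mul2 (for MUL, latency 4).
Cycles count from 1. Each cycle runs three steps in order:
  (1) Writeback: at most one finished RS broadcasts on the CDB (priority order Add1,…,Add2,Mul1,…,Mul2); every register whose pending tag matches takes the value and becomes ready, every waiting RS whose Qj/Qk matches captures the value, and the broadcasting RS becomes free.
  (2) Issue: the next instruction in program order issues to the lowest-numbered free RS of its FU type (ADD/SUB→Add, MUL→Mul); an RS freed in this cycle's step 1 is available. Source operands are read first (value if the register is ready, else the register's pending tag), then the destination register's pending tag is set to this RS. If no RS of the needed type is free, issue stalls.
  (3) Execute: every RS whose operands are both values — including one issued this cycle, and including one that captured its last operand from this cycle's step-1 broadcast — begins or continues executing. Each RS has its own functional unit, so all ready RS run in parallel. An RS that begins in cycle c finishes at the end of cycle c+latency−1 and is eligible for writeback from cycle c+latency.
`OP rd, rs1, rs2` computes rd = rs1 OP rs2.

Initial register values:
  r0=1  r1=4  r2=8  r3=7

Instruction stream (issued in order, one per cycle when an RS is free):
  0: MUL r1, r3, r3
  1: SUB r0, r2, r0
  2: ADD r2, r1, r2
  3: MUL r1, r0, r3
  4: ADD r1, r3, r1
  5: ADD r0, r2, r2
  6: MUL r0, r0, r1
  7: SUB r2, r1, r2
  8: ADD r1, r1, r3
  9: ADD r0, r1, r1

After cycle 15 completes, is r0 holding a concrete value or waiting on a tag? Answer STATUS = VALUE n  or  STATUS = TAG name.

  c1: issue MUL r1<-Mul1  regs: r0:1,r1:Mul1,r2:8,r3:7
  c2: issue SUB r0<-Add1  regs: r0:Add1,r1:Mul1,r2:8,r3:7
  c3: issue ADD r2<-Add2  regs: r0:Add1,r1:Mul1,r2:Add2,r3:7
  c4: issue MUL r1<-Mul2  regs: r0:Add1,r1:Mul2,r2:Add2,r3:7
  c5: CDB Add1=7; issue ADD r1<-Add1  regs: r0:7,r1:Add1,r2:Add2,r3:7
  c6: CDB Mul1=49; stall  regs: r0:7,r1:Add1,r2:Add2,r3:7
  c7: stall  regs: r0:7,r1:Add1,r2:Add2,r3:7
  c8: stall  regs: r0:7,r1:Add1,r2:Add2,r3:7
  c9: CDB Add2=57; issue ADD r0<-Add2  regs: r0:Add2,r1:Add1,r2:57,r3:7
  c10: CDB Mul2=49; issue MUL r0<-Mul1  regs: r0:Mul1,r1:Add1,r2:57,r3:7
  c11: stall  regs: r0:Mul1,r1:Add1,r2:57,r3:7
  c12: CDB Add2=114; issue SUB r2<-Add2  regs: r0:Mul1,r1:Add1,r2:Add2,r3:7
  c13: CDB Add1=56; issue ADD r1<-Add1  regs: r0:Mul1,r1:Add1,r2:Add2,r3:7
  c14: stall  regs: r0:Mul1,r1:Add1,r2:Add2,r3:7
  c15: stall  regs: r0:Mul1,r1:Add1,r2:Add2,r3:7

STATUS = TAG Mul1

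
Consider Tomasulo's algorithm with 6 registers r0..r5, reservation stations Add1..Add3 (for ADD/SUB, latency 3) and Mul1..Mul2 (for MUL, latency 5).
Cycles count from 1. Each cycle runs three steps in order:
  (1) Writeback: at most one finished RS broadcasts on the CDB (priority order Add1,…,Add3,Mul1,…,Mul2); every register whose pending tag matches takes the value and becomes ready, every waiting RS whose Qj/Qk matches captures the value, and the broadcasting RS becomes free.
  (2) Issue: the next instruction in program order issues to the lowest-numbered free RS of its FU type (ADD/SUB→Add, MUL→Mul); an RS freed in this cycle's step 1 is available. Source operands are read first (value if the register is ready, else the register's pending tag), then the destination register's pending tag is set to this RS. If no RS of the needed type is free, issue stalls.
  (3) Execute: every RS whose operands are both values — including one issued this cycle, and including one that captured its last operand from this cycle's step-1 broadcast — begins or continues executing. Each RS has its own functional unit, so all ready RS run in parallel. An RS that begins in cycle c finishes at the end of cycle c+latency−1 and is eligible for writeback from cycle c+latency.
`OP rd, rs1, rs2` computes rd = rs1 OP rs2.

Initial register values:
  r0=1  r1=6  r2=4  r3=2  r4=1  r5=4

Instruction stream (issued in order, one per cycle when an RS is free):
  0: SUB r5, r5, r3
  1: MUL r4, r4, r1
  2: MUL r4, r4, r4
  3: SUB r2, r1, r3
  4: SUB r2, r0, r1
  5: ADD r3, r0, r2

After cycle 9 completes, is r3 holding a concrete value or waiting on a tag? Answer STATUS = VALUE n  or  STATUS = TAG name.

  c1: issue SUB r5<-Add1  regs: r0:1,r1:6,r2:4,r3:2,r4:1,r5:Add1
  c2: issue MUL r4<-Mul1  regs: r0:1,r1:6,r2:4,r3:2,r4:Mul1,r5:Add1
  c3: issue MUL r4<-Mul2  regs: r0:1,r1:6,r2:4,r3:2,r4:Mul2,r5:Add1
  c4: CDB Add1=2; issue SUB r2<-Add1  regs: r0:1,r1:6,r2:Add1,r3:2,r4:Mul2,r5:2
  c5: issue SUB r2<-Add2  regs: r0:1,r1:6,r2:Add2,r3:2,r4:Mul2,r5:2
  c6: issue ADD r3<-Add3  regs: r0:1,r1:6,r2:Add2,r3:Add3,r4:Mul2,r5:2
  c7: CDB Add1=4  regs: r0:1,r1:6,r2:Add2,r3:Add3,r4:Mul2,r5:2
  c8: CDB Add2=-5  regs: r0:1,r1:6,r2:-5,r3:Add3,r4:Mul2,r5:2
  c9: CDB Mul1=6  regs: r0:1,r1:6,r2:-5,r3:Add3,r4:Mul2,r5:2

STATUS = TAG Add3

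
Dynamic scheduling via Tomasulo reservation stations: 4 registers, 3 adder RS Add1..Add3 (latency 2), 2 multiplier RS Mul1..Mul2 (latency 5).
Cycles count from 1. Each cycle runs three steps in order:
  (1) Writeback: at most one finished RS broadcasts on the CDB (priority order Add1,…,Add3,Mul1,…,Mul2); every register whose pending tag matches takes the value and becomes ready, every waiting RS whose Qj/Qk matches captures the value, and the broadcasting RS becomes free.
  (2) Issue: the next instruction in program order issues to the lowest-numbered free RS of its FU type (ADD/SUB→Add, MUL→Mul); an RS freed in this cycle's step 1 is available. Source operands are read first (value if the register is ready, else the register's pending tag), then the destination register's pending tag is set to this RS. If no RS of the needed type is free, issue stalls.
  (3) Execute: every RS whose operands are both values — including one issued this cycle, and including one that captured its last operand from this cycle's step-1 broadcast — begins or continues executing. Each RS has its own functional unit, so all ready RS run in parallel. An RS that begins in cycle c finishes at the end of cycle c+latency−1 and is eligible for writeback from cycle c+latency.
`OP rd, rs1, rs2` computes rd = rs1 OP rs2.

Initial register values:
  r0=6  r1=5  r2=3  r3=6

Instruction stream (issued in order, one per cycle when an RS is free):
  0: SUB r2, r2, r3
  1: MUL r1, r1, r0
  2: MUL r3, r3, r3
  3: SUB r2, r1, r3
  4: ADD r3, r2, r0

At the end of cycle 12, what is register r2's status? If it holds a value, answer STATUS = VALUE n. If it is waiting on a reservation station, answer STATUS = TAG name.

cycle 1: issue SUB r2<-Add1 // r0:6,r1:5,r2:Add1,r3:6
cycle 2: issue MUL r1<-Mul1 // r0:6,r1:Mul1,r2:Add1,r3:6
cycle 3: CDB Add1=-3; issue MUL r3<-Mul2 // r0:6,r1:Mul1,r2:-3,r3:Mul2
cycle 4: issue SUB r2<-Add1 // r0:6,r1:Mul1,r2:Add1,r3:Mul2
cycle 5: issue ADD r3<-Add2 // r0:6,r1:Mul1,r2:Add1,r3:Add2
cycle 6: - // r0:6,r1:Mul1,r2:Add1,r3:Add2
cycle 7: CDB Mul1=30 // r0:6,r1:30,r2:Add1,r3:Add2
cycle 8: CDB Mul2=36 // r0:6,r1:30,r2:Add1,r3:Add2
cycle 9: - // r0:6,r1:30,r2:Add1,r3:Add2
cycle 10: CDB Add1=-6 // r0:6,r1:30,r2:-6,r3:Add2
cycle 11: - // r0:6,r1:30,r2:-6,r3:Add2
cycle 12: CDB Add2=0 // r0:6,r1:30,r2:-6,r3:0

STATUS = VALUE -6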